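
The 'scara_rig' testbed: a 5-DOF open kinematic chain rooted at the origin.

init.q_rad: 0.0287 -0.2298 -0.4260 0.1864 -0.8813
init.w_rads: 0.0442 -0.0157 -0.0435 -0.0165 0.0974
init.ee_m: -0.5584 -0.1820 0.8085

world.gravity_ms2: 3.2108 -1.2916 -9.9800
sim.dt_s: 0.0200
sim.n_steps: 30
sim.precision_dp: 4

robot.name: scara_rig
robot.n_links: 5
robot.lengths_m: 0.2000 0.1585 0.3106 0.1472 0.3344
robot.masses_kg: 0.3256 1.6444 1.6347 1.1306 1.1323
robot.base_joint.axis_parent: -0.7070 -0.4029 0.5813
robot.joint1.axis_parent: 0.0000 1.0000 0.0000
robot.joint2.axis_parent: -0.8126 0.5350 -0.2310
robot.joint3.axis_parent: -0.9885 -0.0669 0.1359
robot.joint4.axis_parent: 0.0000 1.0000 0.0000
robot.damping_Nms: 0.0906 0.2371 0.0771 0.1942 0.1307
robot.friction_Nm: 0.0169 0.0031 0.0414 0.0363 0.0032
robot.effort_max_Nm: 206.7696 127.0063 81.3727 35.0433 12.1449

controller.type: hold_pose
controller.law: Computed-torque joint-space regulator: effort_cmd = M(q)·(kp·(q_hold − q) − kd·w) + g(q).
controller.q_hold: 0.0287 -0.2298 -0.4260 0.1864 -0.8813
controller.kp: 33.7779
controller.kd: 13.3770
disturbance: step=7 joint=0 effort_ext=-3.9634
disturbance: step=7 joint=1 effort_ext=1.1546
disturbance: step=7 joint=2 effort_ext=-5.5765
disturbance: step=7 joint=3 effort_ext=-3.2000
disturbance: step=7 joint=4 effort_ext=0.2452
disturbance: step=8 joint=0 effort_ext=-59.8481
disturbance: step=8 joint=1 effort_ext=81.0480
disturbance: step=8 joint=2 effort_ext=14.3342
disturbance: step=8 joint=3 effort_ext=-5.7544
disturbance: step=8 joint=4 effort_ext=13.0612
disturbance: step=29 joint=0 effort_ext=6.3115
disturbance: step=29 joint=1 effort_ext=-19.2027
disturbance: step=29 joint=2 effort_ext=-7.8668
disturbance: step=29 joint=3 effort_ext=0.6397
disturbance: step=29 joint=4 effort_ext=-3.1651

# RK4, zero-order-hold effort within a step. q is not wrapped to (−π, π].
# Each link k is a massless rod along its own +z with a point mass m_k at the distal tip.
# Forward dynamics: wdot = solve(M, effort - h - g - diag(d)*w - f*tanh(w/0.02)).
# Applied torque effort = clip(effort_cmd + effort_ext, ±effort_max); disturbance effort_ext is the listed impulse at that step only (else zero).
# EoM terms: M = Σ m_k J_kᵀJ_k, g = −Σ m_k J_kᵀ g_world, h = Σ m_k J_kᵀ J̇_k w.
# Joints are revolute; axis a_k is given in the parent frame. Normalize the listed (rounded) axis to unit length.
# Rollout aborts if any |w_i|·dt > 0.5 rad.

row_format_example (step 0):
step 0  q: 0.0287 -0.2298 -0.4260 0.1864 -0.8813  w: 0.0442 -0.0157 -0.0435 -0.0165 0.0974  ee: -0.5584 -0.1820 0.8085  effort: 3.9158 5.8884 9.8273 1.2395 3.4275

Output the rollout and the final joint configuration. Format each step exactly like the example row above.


step 1  q: 0.0294 -0.2301 -0.4267 0.1861 -0.8797  w: 0.0268 -0.0155 -0.0250 -0.0152 0.0663  ee: -0.5587 -0.1823 0.8086  effort: 3.9670 5.7648 9.7493 1.2192 3.4282
step 2  q: 0.0298 -0.2304 -0.4271 0.1858 -0.8786  w: 0.0155 -0.0134 -0.0141 -0.0108 0.0443  ee: -0.5589 -0.1825 0.8086  effort: 4.0071 5.6655 9.6886 1.2040 3.4280
step 3  q: 0.0301 -0.2307 -0.4273 0.1856 -0.8778  w: 0.0084 -0.0105 -0.0078 -0.0064 0.0285  ee: -0.5591 -0.1827 0.8086  effort: 4.0380 5.5858 9.6427 1.1935 3.4272
step 4  q: 0.0302 -0.2308 -0.4274 0.1855 -0.8774  w: 0.0042 -0.0076 -0.0040 -0.0032 0.0172  ee: -0.5592 -0.1828 0.8085  effort: 4.0618 5.5220 9.6081 1.1868 3.4261
step 5  q: 0.0302 -0.2310 -0.4274 0.1855 -0.8771  w: 0.0016 -0.0049 -0.0017 -0.0012 0.0091  ee: -0.5593 -0.1828 0.8085  effort: 4.0802 5.4708 9.5819 1.1827 3.4248
step 6  q: 0.0303 -0.2310 -0.4275 0.1855 -0.8770  w: 0.0001 -0.0027 -0.0003 0.0001 0.0035  ee: -0.5593 -0.1828 0.8085  effort: 4.0946 5.4300 9.5618 1.1801 3.4234
step 7  q: 0.0302 -0.2311 -0.4274 0.1855 -0.8770  w: -0.0007 -0.0010 0.0004 0.0010 -0.0003  ee: -0.5594 -0.1828 0.8085  effort: 0.1426 6.5518 3.9698 -2.0216 3.6671
step 8  q: 0.0303 -0.2310 -0.4277 0.1814 -0.8769  w: 0.0088 0.0154 -0.0291 -0.3926 0.0129  ee: -0.5591 -0.1842 0.8085  effort: -54.6291 86.0980 25.4131 -3.6933 12.1449
step 9  q: 0.0072 -0.2329 -0.4111 0.1639 -0.8899  w: -2.2838 -0.1898 1.6599 -1.3120 -1.2806  ee: -0.5523 -0.1859 0.8120  effort: 21.6871 -17.7500 6.4277 3.3956 0.8754
step 10  q: -0.0310 -0.2351 -0.3841 0.1447 -0.9108  w: -1.5612 -0.0538 1.0697 -0.6626 -0.8360  ee: -0.5409 -0.1863 0.8182  effort: 18.3204 -13.8120 6.2748 2.7710 1.3349
step 11  q: -0.0568 -0.2353 -0.3671 0.1358 -0.9243  w: -1.0420 0.0226 0.6577 -0.2639 -0.5337  ee: -0.5325 -0.1863 0.8227  effort: 15.6446 -10.4458 6.4619 2.3746 1.7264
step 12  q: -0.0738 -0.2344 -0.3569 0.1330 -0.9328  w: -0.6676 0.0594 0.3759 -0.0352 -0.3253  ee: -0.5265 -0.1861 0.8260  effort: 13.5047 -7.6352 6.7826 2.1108 2.0522
step 13  q: -0.0844 -0.2331 -0.3512 0.1334 -0.9379  w: -0.4050 0.0606 0.2069 0.0478 -0.1895  ee: -0.5225 -0.1858 0.8283  effort: 11.7853 -5.3206 7.1314 1.9356 2.3200
step 14  q: -0.0906 -0.2321 -0.3482 0.1345 -0.9408  w: -0.2181 0.0457 0.1055 0.0573 -0.0998  ee: -0.5200 -0.1855 0.8297  effort: 10.3989 -3.4307 7.4573 1.8149 2.5380
step 15  q: -0.0936 -0.2313 -0.3468 0.1357 -0.9421  w: -0.0791 0.0322 0.0318 0.0569 -0.0348  ee: -0.5186 -0.1853 0.8305  effort: 9.2785 -1.8939 7.7425 1.7224 2.7144
step 16  q: -0.0942 -0.2308 -0.3466 0.1367 -0.9423  w: 0.0166 0.0127 -0.0075 0.0336 0.0065  ee: -0.5182 -0.1851 0.8308  effort: 8.3733 -0.6472 7.9762 1.6492 2.8570
step 17  q: -0.0932 -0.2308 -0.3469 0.1370 -0.9420  w: 0.0793 -0.0088 -0.0254 0.0068 0.0321  ee: -0.5184 -0.1849 0.8308  effort: 7.6472 0.3608 8.1577 1.5863 2.9720
step 18  q: -0.0912 -0.2311 -0.3476 0.1370 -0.9411  w: 0.1271 -0.0207 -0.0457 0.0023 0.0531  ee: -0.5192 -0.1847 0.8304  effort: 7.0587 1.1759 8.3023 1.5303 3.0641
step 19  q: -0.0883 -0.2316 -0.3486 0.1370 -0.9399  w: 0.1609 -0.0290 -0.0605 0.0009 0.0679  ee: -0.5203 -0.1844 0.8299  effort: 6.5809 1.8364 8.4202 1.4841 3.1376
step 20  q: -0.0849 -0.2323 -0.3499 0.1370 -0.9385  w: 0.1839 -0.0347 -0.0707 0.0003 0.0776  ee: -0.5217 -0.1842 0.8292  effort: 6.1927 2.3727 8.5171 1.4466 3.1961
step 21  q: -0.0811 -0.2330 -0.3513 0.1369 -0.9369  w: 0.1984 -0.0384 -0.0772 0.0001 0.0836  ee: -0.5232 -0.1839 0.8284  effort: 5.8767 2.8092 8.5975 1.4162 3.2427
step 22  q: -0.0770 -0.2338 -0.3529 0.1369 -0.9352  w: 0.2065 -0.0407 -0.0809 0.0001 0.0867  ee: -0.5249 -0.1836 0.8276  effort: 5.6192 3.1656 8.6649 1.3918 3.2797
step 23  q: -0.0729 -0.2346 -0.3545 0.1368 -0.9335  w: 0.2097 -0.0419 -0.0824 0.0001 0.0878  ee: -0.5266 -0.1834 0.8267  effort: 5.4088 3.4576 8.7221 1.3723 3.3089
step 24  q: -0.0687 -0.2355 -0.3561 0.1368 -0.9318  w: 0.2092 -0.0422 -0.0824 0.0001 0.0874  ee: -0.5283 -0.1831 0.8258  effort: 5.2365 3.6980 8.7712 1.3568 3.3320
step 25  q: -0.0646 -0.2364 -0.3577 0.1367 -0.9300  w: 0.2060 -0.0418 -0.0814 0.0001 0.0860  ee: -0.5300 -0.1829 0.8249  effort: 5.0950 3.8967 8.8140 1.3447 3.3502
step 26  q: -0.0605 -0.2372 -0.3593 0.1367 -0.9284  w: 0.2008 -0.0409 -0.0796 0.0002 0.0838  ee: -0.5316 -0.1826 0.8240  effort: 4.9783 4.0618 8.8516 1.3354 3.3645
step 27  q: -0.0566 -0.2380 -0.3608 0.1366 -0.9267  w: 0.1943 -0.0397 -0.0772 0.0002 0.0811  ee: -0.5332 -0.1824 0.8231  effort: 4.8817 4.1998 8.8850 1.3282 3.3757
step 28  q: -0.0528 -0.2388 -0.3623 0.1366 -0.9251  w: 0.1868 -0.0381 -0.0746 0.0003 0.0781  ee: -0.5347 -0.1822 0.8223  effort: 4.8013 4.3158 8.9150 1.3228 3.3844
step 29  q: -0.0492 -0.2396 -0.3638 0.1366 -0.9236  w: 0.1787 -0.0365 -0.0717 0.0004 0.0749  ee: -0.5362 -0.1821 0.8214  effort: 11.0455 -14.7888 1.0753 1.9585 0.2260
step 30  q: -0.0461 -0.2430 -0.3648 0.1365 -0.9224  w: 0.1316 -0.3039 -0.0408 0.0041 0.0525  ee: -0.5392 -0.1818 0.8193
final q (rad): -0.0461 -0.2430 -0.3648 0.1365 -0.9224


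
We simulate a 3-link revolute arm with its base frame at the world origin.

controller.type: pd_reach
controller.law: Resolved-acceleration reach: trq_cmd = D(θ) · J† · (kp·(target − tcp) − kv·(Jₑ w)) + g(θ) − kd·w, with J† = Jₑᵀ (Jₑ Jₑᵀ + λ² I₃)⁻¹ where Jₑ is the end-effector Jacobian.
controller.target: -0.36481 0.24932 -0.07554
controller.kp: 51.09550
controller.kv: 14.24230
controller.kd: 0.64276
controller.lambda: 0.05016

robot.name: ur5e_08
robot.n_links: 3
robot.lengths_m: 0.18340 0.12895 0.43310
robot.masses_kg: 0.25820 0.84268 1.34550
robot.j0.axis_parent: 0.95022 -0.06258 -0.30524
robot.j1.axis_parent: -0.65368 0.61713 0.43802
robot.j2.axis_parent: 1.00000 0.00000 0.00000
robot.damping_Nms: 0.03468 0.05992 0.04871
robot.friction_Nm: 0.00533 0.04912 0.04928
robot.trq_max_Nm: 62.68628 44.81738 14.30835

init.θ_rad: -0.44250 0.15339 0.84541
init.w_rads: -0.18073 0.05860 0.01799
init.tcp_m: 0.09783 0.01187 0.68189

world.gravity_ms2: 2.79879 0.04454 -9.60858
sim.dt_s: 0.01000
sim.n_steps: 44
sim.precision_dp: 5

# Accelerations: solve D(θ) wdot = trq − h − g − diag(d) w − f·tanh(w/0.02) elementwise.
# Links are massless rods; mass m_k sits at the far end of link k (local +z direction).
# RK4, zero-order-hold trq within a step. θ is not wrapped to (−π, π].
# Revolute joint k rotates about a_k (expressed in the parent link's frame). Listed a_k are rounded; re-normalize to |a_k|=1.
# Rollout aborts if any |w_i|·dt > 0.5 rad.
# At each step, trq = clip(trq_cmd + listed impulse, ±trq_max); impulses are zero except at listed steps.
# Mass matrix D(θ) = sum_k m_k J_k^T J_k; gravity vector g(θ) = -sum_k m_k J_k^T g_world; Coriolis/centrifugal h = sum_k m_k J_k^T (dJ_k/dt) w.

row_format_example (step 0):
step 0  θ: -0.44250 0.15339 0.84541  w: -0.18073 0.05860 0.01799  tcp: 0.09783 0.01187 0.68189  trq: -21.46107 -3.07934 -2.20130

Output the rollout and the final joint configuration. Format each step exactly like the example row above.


step 1  θ: -0.45465 0.14857 0.85634  w: -2.24051 -1.01974 2.14874  tcp: 0.09701 0.01373 0.68023  trq: -17.03419 -2.30512 -3.35320
step 2  θ: -0.48441 0.13431 0.88479  w: -3.70018 -1.83442 3.51549  tcp: 0.09422 0.01653 0.67584  trq: -13.12472 -1.94804 -3.77291
step 3  θ: -0.52651 0.11284 0.92400  w: -4.71308 -2.46378 4.30234  tcp: 0.08990 0.02026 0.66938  trq: -9.73628 -1.81162 -3.75702
step 4  θ: -0.57714 0.08572 0.96900  w: -5.41082 -2.96631 4.68042  tcp: 0.08438 0.02481 0.66134  trq: -6.85530 -1.76884 -3.51804
step 5  θ: -0.63364 0.05401 1.01637  w: -5.89332 -3.38317 4.78255  tcp: 0.07792 0.03007 0.65204  trq: -4.44338 -1.74742 -3.19200
step 6  θ: -0.69424 0.01843 1.06383  w: -6.23098 -3.74135 4.70282  tcp: 0.07077 0.03591 0.64176  trq: -2.44676 -1.71263 -2.85801
step 7  θ: -0.75772 -0.02052 1.10988  w: -6.47132 -4.05731 4.50493  tcp: 0.06314 0.04220 0.63069  trq: -0.80735 -1.65230 -2.55757
step 8  θ: -0.82326 -0.06247 1.15357  w: -6.64564 -4.34012 4.23134  tcp: 0.05519 0.04882 0.61900  trq: 0.53002 -1.56647 -2.30935
step 9  θ: -0.89033 -0.10711 1.19427  w: -6.77420 -4.59376 3.91055  tcp: 0.04710 0.05565 0.60685  trq: 1.61417 -1.46108 -2.11903
step 10  θ: -0.95851 -0.15414 1.23163  w: -6.86989 -4.81885 3.56219  tcp: 0.03899 0.06262 0.59434  trq: 2.48673 -1.34441 -1.98540
step 11  θ: -1.02753 -0.20329 1.26543  w: -6.94076 -5.01390 3.20034  tcp: 0.03098 0.06965 0.58159  trq: 3.18244 -1.22513 -1.90397
step 12  θ: -1.09717 -0.25422 1.29559  w: -6.99165 -5.17634 2.83559  tcp: 0.02320 0.07668 0.56871  trq: 3.73020 -1.11127 -1.86890
step 13  θ: -1.16723 -0.30662 1.32213  w: -7.02538 -5.30332 2.47616  tcp: 0.01572 0.08369 0.55578  trq: 4.15404 -1.00960 -1.87399
step 14  θ: -1.23755 -0.36010 1.34514  w: -7.04354 -5.39247 2.12860  tcp: 0.00862 0.09063 0.54290  trq: 4.47425 -0.92544 -1.91306
step 15  θ: -1.30799 -0.41429 1.36474  w: -7.04709 -5.44244 1.79802  tcp: 0.00195 0.09751 0.53014  trq: 4.70817 -0.86243 -1.98007
step 16  θ: -1.37841 -0.46878 1.38115  w: -7.03680 -5.45323 1.48820  tcp: -0.00425 0.10433 0.51757  trq: 4.87090 -0.82268 -2.06907
step 17  θ: -1.44866 -0.52320 1.39457  w: -7.01350 -5.42639 1.20167  tcp: -0.00996 0.11108 0.50524  trq: 4.97577 -0.80680 -2.17417
step 18  θ: -1.51862 -0.57718 1.40525  w: -6.97824 -5.36492 0.93972  tcp: -0.01519 0.11780 0.49320  trq: 5.03462 -0.81422 -2.28958
step 19  θ: -1.58817 -0.63040 1.41343  w: -6.93233 -5.27298 0.70254  tcp: -0.01994 0.12449 0.48148  trq: 5.05794 -0.84348 -2.40970
step 20  θ: -1.65723 -0.68257 1.41936  w: -6.87730 -5.15553 0.48937  tcp: -0.02424 0.13119 0.47009  trq: 5.05496 -0.89255 -2.52928
step 21  θ: -1.72570 -0.73346 1.42328  w: -6.81480 -5.01785 0.29876  tcp: -0.02814 0.13791 0.45905  trq: 5.03364 -0.95916 -2.64359
step 22  θ: -1.79352 -0.78290 1.42539  w: -6.74647 -4.86515 0.12879  tcp: -0.03168 0.14467 0.44835  trq: 5.00068 -1.04103 -2.74860
step 23  θ: -1.86064 -0.83077 1.42590  w: -6.67371 -4.70137 -0.02157  tcp: -0.03492 0.15149 0.43798  trq: 4.96154 -1.13658 -2.84396
step 24  θ: -1.92701 -0.87694 1.42502  w: -6.59720 -4.52736 -0.14998  tcp: -0.03788 0.15838 0.42792  trq: 4.92030 -1.24549 -2.93929
step 25  θ: -1.99261 -0.92136 1.42292  w: -6.51875 -4.35185 -0.26537  tcp: -0.04064 0.16535 0.41813  trq: 4.88042 -1.36266 -3.01562
step 26  θ: -2.05741 -0.96403 1.41972  w: -6.43890 -4.17708 -0.36945  tcp: -0.04324 0.17240 0.40860  trq: 4.84414 -1.48747 -3.07241
step 27  θ: -2.12142 -1.00496 1.41554  w: -6.35791 -4.00457 -0.46354  tcp: -0.04573 0.17952 0.39929  trq: 4.81291 -1.61942 -3.11004
step 28  θ: -2.18461 -1.04418 1.41046  w: -6.27579 -3.83528 -0.54875  tcp: -0.04817 0.18672 0.39017  trq: 4.78754 -1.75807 -3.12937
step 29  θ: -2.24697 -1.08173 1.40457  w: -6.19234 -3.66976 -0.62598  tcp: -0.05059 0.19399 0.38121  trq: 4.76831 -1.90297 -3.13159
step 30  θ: -2.30849 -1.11765 1.39795  w: -6.10721 -3.50825 -0.69592  tcp: -0.05304 0.20130 0.37239  trq: 4.75508 -2.05366 -3.11809
step 31  θ: -2.36914 -1.15196 1.39066  w: -6.01999 -3.35073 -0.75914  tcp: -0.05556 0.20866 0.36368  trq: 4.74746 -2.20961 -3.09040
step 32  θ: -2.42892 -1.18472 1.38277  w: -5.93021 -3.19708 -0.81605  tcp: -0.05816 0.21603 0.35505  trq: 4.74480 -2.37025 -3.05009
step 33  θ: -2.48778 -1.21597 1.37434  w: -5.83744 -3.04711 -0.86700  tcp: -0.06087 0.22341 0.34648  trq: 4.74636 -2.53495 -2.99872
step 34  θ: -2.54569 -1.24573 1.36543  w: -5.74128 -2.90059 -0.91226  tcp: -0.06372 0.23076 0.33795  trq: 4.75132 -2.70301 -2.93777
step 35  θ: -2.60263 -1.27404 1.35610  w: -5.64144 -2.75735 -0.95207  tcp: -0.06672 0.23808 0.32945  trq: 4.75882 -2.87371 -2.86868
step 36  θ: -2.65854 -1.30093 1.34640  w: -5.53773 -2.61724 -0.98667  tcp: -0.06988 0.24532 0.32095  trq: 4.76806 -3.04630 -2.79276
step 37  θ: -2.71341 -1.32644 1.33637  w: -5.43005 -2.48017 -1.01627  tcp: -0.07320 0.25248 0.31246  trq: 4.77823 -3.21999 -2.71120
step 38  θ: -2.76717 -1.35059 1.32607  w: -5.31847 -2.34613 -1.04110  tcp: -0.07670 0.25953 0.30395  trq: 4.78864 -3.39401 -2.62511
step 39  θ: -2.81980 -1.37342 1.31555  w: -5.20313 -2.21514 -1.06141  tcp: -0.08038 0.26644 0.29543  trq: 4.79864 -3.56763 -2.53548
step 40  θ: -2.87126 -1.39495 1.30485  w: -5.08431 -2.08731 -1.07744  tcp: -0.08424 0.27320 0.28689  trq: 4.80767 -3.74010 -2.44320
step 41  θ: -2.92151 -1.41522 1.29400  w: -4.96238 -1.96276 -1.08945  tcp: -0.08827 0.27979 0.27832  trq: 4.81529 -3.91074 -2.34907
step 42  θ: -2.97053 -1.43426 1.28306  w: -4.83776 -1.84167 -1.09773  tcp: -0.09247 0.28617 0.26974  trq: 4.82111 -4.07889 -2.25380
step 43  θ: -3.01830 -1.45211 1.27205  w: -4.71098 -1.72422 -1.10256  tcp: -0.09684 0.29235 0.26113  trq: 4.82486 -4.24395 -2.15804
step 44  θ: -3.06478 -1.46880 1.26101  w: -4.58256 -1.61060 -1.10422  tcp: -0.10136 0.29829 0.25251
final θ (rad): -3.06478 -1.46880 1.26101


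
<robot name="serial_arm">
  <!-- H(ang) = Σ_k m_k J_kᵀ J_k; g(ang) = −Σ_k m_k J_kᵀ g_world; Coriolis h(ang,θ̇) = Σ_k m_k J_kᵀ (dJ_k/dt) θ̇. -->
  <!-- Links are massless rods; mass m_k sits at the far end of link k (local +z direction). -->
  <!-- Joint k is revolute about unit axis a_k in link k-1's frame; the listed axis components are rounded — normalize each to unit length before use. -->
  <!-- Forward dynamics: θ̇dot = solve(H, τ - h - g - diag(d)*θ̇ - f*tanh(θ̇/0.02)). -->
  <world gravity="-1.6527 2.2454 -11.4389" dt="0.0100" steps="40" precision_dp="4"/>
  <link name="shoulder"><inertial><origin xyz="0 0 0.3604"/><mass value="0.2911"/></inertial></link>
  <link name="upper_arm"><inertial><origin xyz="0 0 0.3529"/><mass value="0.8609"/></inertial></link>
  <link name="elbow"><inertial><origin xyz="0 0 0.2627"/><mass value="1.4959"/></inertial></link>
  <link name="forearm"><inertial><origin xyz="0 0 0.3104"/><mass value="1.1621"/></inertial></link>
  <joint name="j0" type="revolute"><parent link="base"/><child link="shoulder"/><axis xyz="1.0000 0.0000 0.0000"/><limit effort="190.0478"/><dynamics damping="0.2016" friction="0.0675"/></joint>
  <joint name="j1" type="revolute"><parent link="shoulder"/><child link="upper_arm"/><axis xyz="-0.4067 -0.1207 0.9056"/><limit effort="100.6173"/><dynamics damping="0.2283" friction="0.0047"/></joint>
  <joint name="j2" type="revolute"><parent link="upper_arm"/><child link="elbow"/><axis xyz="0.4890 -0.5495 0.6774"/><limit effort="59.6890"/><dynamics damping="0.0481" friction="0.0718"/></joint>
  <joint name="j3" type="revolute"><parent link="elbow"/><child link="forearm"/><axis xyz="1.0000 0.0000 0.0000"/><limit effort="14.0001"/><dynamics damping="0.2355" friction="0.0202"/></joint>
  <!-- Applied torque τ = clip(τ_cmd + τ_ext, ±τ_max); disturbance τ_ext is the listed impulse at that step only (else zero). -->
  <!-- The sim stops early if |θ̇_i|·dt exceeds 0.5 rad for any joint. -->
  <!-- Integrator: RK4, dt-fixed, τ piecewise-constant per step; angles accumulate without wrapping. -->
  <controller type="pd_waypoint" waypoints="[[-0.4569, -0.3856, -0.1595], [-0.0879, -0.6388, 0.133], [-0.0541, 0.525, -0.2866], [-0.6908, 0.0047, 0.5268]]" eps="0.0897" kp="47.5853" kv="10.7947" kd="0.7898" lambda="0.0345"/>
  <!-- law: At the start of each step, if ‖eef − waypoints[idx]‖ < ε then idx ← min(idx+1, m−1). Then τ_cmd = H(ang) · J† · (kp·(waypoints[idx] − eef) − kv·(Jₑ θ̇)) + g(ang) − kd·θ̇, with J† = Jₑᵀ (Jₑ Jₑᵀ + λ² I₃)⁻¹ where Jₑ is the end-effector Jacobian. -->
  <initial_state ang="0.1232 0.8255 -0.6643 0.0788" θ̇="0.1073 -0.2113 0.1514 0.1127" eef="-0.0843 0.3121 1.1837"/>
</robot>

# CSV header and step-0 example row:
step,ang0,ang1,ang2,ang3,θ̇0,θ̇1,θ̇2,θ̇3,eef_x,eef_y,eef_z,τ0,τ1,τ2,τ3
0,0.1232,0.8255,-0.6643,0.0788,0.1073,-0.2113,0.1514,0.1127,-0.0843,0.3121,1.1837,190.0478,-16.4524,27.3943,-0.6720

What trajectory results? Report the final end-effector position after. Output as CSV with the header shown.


step,ang0,ang1,ang2,ang3,θ̇0,θ̇1,θ̇2,θ̇3,eef_x,eef_y,eef_z,τ0,τ1,τ2,τ3
1,0.1295,0.8245,-0.6650,0.0626,1.1466,0.0194,-0.2827,-3.3204,-0.0847,0.3088,1.1832,190.0478,-17.2586,25.7680,2.1150
2,0.1465,0.8280,-0.6740,0.0190,2.2516,0.6655,-1.4904,-5.3862,-0.0871,0.3034,1.1792,190.0478,-15.6378,23.6737,3.0216
3,0.1749,0.8397,-0.6980,-0.0404,3.4121,1.6442,-3.2295,-6.5052,-0.0909,0.2948,1.1712,173.5156,-12.0641,21.0472,2.8470
4,0.2142,0.8611,-0.7383,-0.1086,4.4244,2.5961,-4.7486,-7.1606,-0.0956,0.2822,1.1586,132.5266,-7.6529,17.9356,2.2993
5,0.2616,0.8896,-0.7886,-0.1835,5.0378,3.0883,-5.2408,-7.8167,-0.1011,0.2655,1.1418,96.7832,-3.6432,14.4354,1.9195
6,0.3138,0.9220,-0.8412,-0.2636,5.3893,3.3599,-5.2520,-8.1895,-0.1074,0.2452,1.1214,66.8906,-0.4310,11.1958,1.5374
7,0.3686,0.9564,-0.8927,-0.3459,5.5692,3.5181,-5.0422,-8.2796,-0.1144,0.2217,1.0982,42.6396,1.8903,8.4362,1.1937
8,0.4246,0.9920,-0.9415,-0.4282,5.6361,3.6090,-4.7278,-8.1727,-0.1220,0.1956,1.0728,23.3254,3.3911,6.1677,0.9537
9,0.4809,1.0283,-0.9869,-0.5089,5.6278,3.6537,-4.3607,-7.9521,-0.1301,0.1676,1.0458,8.0924,4.2054,4.3217,0.8501
10,0.5369,1.0649,-1.0285,-0.5870,5.5691,3.6646,-3.9671,-7.6751,-0.1387,0.1383,1.0176,-3.8667,4.4770,2.8125,0.8811
11,0.5921,1.1015,-1.0662,-0.6622,5.4761,3.6501,-3.5624,-7.3749,-0.1477,0.1082,0.9887,-13.2344,4.3355,1.5616,1.0246
12,0.6462,1.1378,-1.0997,-0.7344,5.3599,3.6166,-3.1571,-7.0688,-0.1570,0.0778,0.9591,-20.5577,3.8892,0.5056,1.2512
13,0.6992,1.1737,-1.1293,-0.8035,5.2278,3.5694,-2.7587,-6.7651,-0.1667,0.0474,0.9292,-26.2652,3.2244,-0.4045,1.5316
14,0.7507,1.2091,-1.1549,-0.8697,5.0851,3.5124,-2.3724,-6.4671,-0.1766,0.0175,0.8990,-30.6900,2.4086,-1.2049,1.8404
15,0.8008,1.2439,-1.1768,-0.9328,4.9355,3.4488,-2.0019,-6.1763,-0.1868,-0.0118,0.8689,-34.0910,1.4933,-1.9220,2.1572
16,0.8494,1.2781,-1.1950,-0.9932,4.7816,3.3810,-1.6499,-5.8927,-0.1972,-0.0402,0.8387,-36.6706,0.5173,-2.5741,2.4664
17,0.8964,1.3115,-1.2099,-1.0507,4.6253,3.3111,-1.3178,-5.6162,-0.2077,-0.0676,0.8086,-38.5880,-0.4904,-3.1743,2.7569
18,0.9419,1.3443,-1.2215,-1.1055,4.4682,3.2405,-1.0066,-5.3466,-0.2183,-0.0939,0.7788,-39.9696,-1.5085,-3.7311,3.0210
19,0.9858,1.3763,-1.2301,-1.1576,4.3115,3.1703,-0.7169,-5.0836,-0.2290,-0.1189,0.7492,-40.9164,-2.5216,-4.2502,3.2540
20,1.0281,1.4077,-1.2359,-1.2071,4.1561,3.1015,-0.4488,-4.8272,-0.2396,-0.1427,0.7199,-41.5101,-3.5186,-4.7351,3.4532
21,1.0689,1.4383,-1.2392,-1.2541,4.0027,3.0347,-0.2020,-4.5771,-0.2503,-0.1651,0.6909,-41.8172,-4.4919,-5.1882,3.6177
22,1.1082,1.4683,-1.2400,-1.2986,3.8525,2.9714,0.0212,-4.3310,-0.2609,-0.1862,0.6623,-41.8854,-5.4341,-5.6056,3.7458
23,1.1460,1.4978,-1.2389,-1.3407,3.7078,2.9165,0.2109,-4.0804,-0.2715,-0.2060,0.6341,-41.7266,-6.3335,-5.9663,3.8324
24,1.1823,1.5267,-1.2359,-1.3803,3.5665,2.8622,0.3849,-3.8413,-0.2819,-0.2244,0.6064,-41.4305,-7.2027,-6.3037,3.8928
25,1.2173,1.5550,-1.2312,-1.4175,3.4293,2.8086,0.5428,-3.6121,-0.2921,-0.2415,0.5791,-41.0285,-8.0389,-6.6177,3.9271
26,1.2509,1.5828,-1.2251,-1.4525,3.2966,2.7561,0.6847,-3.3916,-0.3022,-0.2574,0.5523,-40.5468,-8.8403,-6.9077,3.9363
27,1.2833,1.6101,-1.2176,-1.4854,3.1687,2.7044,0.8109,-3.1790,-0.3121,-0.2721,0.5260,-40.0079,-9.6054,-7.1735,3.9219
28,1.3143,1.6369,-1.2089,-1.5162,3.0460,2.6533,0.9218,-2.9739,-0.3217,-0.2855,0.5001,-39.4319,-10.3333,-7.4153,3.8860
29,1.3442,1.6631,-1.1992,-1.5449,2.9287,2.6023,1.0181,-2.7762,-0.3312,-0.2979,0.4748,-38.8359,-11.0232,-7.6334,3.8308
30,1.3729,1.6889,-1.1886,-1.5717,2.8171,2.5510,1.1005,-2.5858,-0.3403,-0.3091,0.4500,-38.2351,-11.6746,-7.8284,3.7586
31,1.4006,1.7141,-1.1773,-1.5967,2.7114,2.4987,1.1697,-2.4027,-0.3493,-0.3194,0.4258,-37.6425,-12.2870,-8.0011,3.6718
32,1.4272,1.7389,-1.1653,-1.6198,2.6117,2.4450,1.2266,-2.2272,-0.3579,-0.3287,0.4021,-37.0691,-12.8599,-8.1526,3.5729
33,1.4528,1.7630,-1.1528,-1.6412,2.5179,2.3894,1.2719,-2.0594,-0.3662,-0.3371,0.3789,-36.5240,-13.3929,-8.2839,3.4641
34,1.4776,1.7866,-1.1399,-1.6610,2.4302,2.3312,1.3065,-1.8995,-0.3743,-0.3447,0.3563,-36.0145,-13.8856,-8.3963,3.3479
35,1.5015,1.8096,-1.1267,-1.6793,2.3485,2.2702,1.3312,-1.7480,-0.3820,-0.3515,0.3342,-35.5459,-14.3378,-8.4911,3.2264
36,1.5246,1.8320,-1.1133,-1.6961,2.2727,2.2059,1.3470,-1.6049,-0.3894,-0.3575,0.3128,-35.1218,-14.7494,-8.5697,3.1016
37,1.5469,1.8537,-1.0997,-1.7114,2.2025,2.1382,1.3547,-1.4705,-0.3964,-0.3629,0.2918,-34.7442,-15.1204,-8.6334,2.9756
38,1.5686,1.8747,-1.0862,-1.7255,2.1378,2.0668,1.3550,-1.3450,-0.4032,-0.3677,0.2715,-34.4134,-15.4511,-8.6838,2.8499
39,1.5897,1.8950,-1.0727,-1.7384,2.0783,1.9918,1.3490,-1.2286,-0.4096,-0.3719,0.2517,-34.1285,-15.7419,-8.7221,2.7261
40,1.6102,1.9145,-1.0592,-1.7501,2.0237,1.9131,1.3373,-1.1212,-0.4156,-0.3755,0.2325,,,,
# final eef position (m): -0.4156 -0.3755 0.2325


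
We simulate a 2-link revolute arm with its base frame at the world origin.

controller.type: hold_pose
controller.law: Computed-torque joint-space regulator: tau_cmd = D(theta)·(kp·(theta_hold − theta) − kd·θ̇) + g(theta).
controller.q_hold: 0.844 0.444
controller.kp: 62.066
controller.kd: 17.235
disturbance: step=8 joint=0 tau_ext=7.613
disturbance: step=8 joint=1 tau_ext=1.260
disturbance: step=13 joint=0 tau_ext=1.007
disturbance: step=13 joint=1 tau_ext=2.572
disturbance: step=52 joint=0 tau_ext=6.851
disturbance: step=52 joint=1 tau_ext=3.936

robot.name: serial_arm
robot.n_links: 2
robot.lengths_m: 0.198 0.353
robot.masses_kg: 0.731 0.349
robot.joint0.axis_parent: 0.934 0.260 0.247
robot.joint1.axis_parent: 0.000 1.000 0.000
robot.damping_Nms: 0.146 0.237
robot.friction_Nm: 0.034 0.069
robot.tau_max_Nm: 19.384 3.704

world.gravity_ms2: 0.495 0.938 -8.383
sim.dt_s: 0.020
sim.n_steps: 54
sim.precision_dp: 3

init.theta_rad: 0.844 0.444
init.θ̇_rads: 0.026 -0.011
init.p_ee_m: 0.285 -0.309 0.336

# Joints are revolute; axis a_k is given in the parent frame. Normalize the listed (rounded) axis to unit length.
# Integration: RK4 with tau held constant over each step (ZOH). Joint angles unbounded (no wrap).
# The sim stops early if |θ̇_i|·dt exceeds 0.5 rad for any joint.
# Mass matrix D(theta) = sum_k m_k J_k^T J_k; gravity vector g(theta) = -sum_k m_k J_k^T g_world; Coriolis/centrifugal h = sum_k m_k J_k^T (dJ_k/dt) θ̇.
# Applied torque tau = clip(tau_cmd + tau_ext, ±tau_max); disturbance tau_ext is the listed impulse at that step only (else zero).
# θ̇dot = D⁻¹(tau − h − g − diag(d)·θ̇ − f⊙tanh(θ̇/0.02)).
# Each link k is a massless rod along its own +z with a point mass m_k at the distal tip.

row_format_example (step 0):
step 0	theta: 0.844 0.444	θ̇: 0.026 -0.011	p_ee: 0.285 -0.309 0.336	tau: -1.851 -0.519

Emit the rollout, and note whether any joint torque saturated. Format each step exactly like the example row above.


step 1	theta: 0.844 0.444	θ̇: 0.011 -0.001	p_ee: 0.285 -0.309 0.336	tau: -1.830 -0.523
step 2	theta: 0.844 0.444	θ̇: 0.004 0.000	p_ee: 0.285 -0.309 0.336	tau: -1.820 -0.521
step 3	theta: 0.845 0.444	θ̇: 0.001 0.000	p_ee: 0.285 -0.309 0.336	tau: -1.815 -0.520
step 4	theta: 0.845 0.444	θ̇: -0.000 0.000	p_ee: 0.285 -0.309 0.336	tau: -1.813 -0.520
step 5	theta: 0.845 0.444	θ̇: -0.001 -0.000	p_ee: 0.285 -0.309 0.336	tau: -1.812 -0.520
step 6	theta: 0.845 0.444	θ̇: -0.001 -0.000	p_ee: 0.285 -0.309 0.336	tau: -1.811 -0.520
step 7	theta: 0.845 0.444	θ̇: -0.001 -0.000	p_ee: 0.285 -0.309 0.336	tau: -1.811 -0.520
step 8	theta: 0.845 0.444	θ̇: -0.001 -0.000	p_ee: 0.285 -0.309 0.336	tau: 5.802 0.740
step 9	theta: 0.859 0.444	θ̇: 1.455 -0.003	p_ee: 0.288 -0.313 0.331	tau: -4.510 -0.956
step 10	theta: 0.883 0.444	θ̇: 0.899 -0.004	p_ee: 0.292 -0.318 0.322	tau: -3.715 -0.811
step 11	theta: 0.897 0.444	θ̇: 0.517 -0.000	p_ee: 0.294 -0.321 0.317	tau: -3.152 -0.712
step 12	theta: 0.904 0.444	θ̇: 0.257 0.001	p_ee: 0.295 -0.323 0.314	tau: -2.753 -0.642
step 13	theta: 0.908 0.444	θ̇: 0.082 0.001	p_ee: 0.296 -0.324 0.313	tau: -1.464 1.978
step 14	theta: 0.908 0.455	θ̇: -0.015 1.093	p_ee: 0.299 -0.322 0.311	tau: -2.628 -1.421
step 15	theta: 0.908 0.472	θ̇: -0.062 0.572	p_ee: 0.303 -0.318 0.309	tau: -2.395 -1.069
step 16	theta: 0.906 0.480	θ̇: -0.098 0.257	p_ee: 0.305 -0.316 0.308	tau: -2.233 -0.848
step 17	theta: 0.904 0.483	θ̇: -0.122 0.068	p_ee: 0.305 -0.315 0.309	tau: -2.120 -0.708
step 18	theta: 0.901 0.483	θ̇: -0.141 -0.024	p_ee: 0.305 -0.314 0.310	tau: -2.041 -0.633
step 19	theta: 0.898 0.483	θ̇: -0.158 -0.035	p_ee: 0.304 -0.314 0.311	tau: -1.985 -0.616
step 20	theta: 0.895 0.482	θ̇: -0.165 -0.039	p_ee: 0.303 -0.313 0.312	tau: -1.945 -0.606
step 21	theta: 0.892 0.481	θ̇: -0.166 -0.041	p_ee: 0.303 -0.313 0.313	tau: -1.917 -0.599
step 22	theta: 0.888 0.480	θ̇: -0.162 -0.040	p_ee: 0.302 -0.312 0.315	tau: -1.897 -0.596
step 23	theta: 0.885 0.480	θ̇: -0.156 -0.039	p_ee: 0.301 -0.312 0.316	tau: -1.882 -0.593
step 24	theta: 0.882 0.479	θ̇: -0.148 -0.038	p_ee: 0.301 -0.311 0.317	tau: -1.872 -0.592
step 25	theta: 0.879 0.478	θ̇: -0.139 -0.036	p_ee: 0.300 -0.311 0.318	tau: -1.864 -0.591
step 26	theta: 0.877 0.477	θ̇: -0.130 -0.034	p_ee: 0.299 -0.310 0.320	tau: -1.858 -0.591
step 27	theta: 0.874 0.477	θ̇: -0.121 -0.033	p_ee: 0.299 -0.310 0.321	tau: -1.854 -0.591
step 28	theta: 0.872 0.476	θ̇: -0.112 -0.031	p_ee: 0.298 -0.309 0.321	tau: -1.851 -0.590
step 29	theta: 0.870 0.475	θ̇: -0.104 -0.030	p_ee: 0.298 -0.309 0.322	tau: -1.849 -0.590
step 30	theta: 0.868 0.475	θ̇: -0.096 -0.029	p_ee: 0.297 -0.309 0.323	tau: -1.847 -0.590
step 31	theta: 0.866 0.474	θ̇: -0.088 -0.028	p_ee: 0.297 -0.308 0.324	tau: -1.846 -0.590
step 32	theta: 0.864 0.474	θ̇: -0.081 -0.027	p_ee: 0.296 -0.308 0.325	tau: -1.845 -0.590
step 33	theta: 0.863 0.473	θ̇: -0.074 -0.026	p_ee: 0.296 -0.308 0.325	tau: -1.844 -0.590
step 34	theta: 0.861 0.473	θ̇: -0.068 -0.025	p_ee: 0.296 -0.308 0.326	tau: -1.843 -0.589
step 35	theta: 0.860 0.472	θ̇: -0.062 -0.024	p_ee: 0.295 -0.307 0.326	tau: -1.843 -0.589
step 36	theta: 0.859 0.472	θ̇: -0.057 -0.023	p_ee: 0.295 -0.307 0.327	tau: -1.842 -0.589
step 37	theta: 0.858 0.471	θ̇: -0.052 -0.023	p_ee: 0.295 -0.307 0.327	tau: -1.842 -0.588
step 38	theta: 0.857 0.471	θ̇: -0.048 -0.022	p_ee: 0.294 -0.307 0.328	tau: -1.841 -0.588
step 39	theta: 0.856 0.470	θ̇: -0.044 -0.022	p_ee: 0.294 -0.307 0.328	tau: -1.841 -0.587
step 40	theta: 0.855 0.470	θ̇: -0.040 -0.021	p_ee: 0.294 -0.307 0.329	tau: -1.841 -0.587
step 41	theta: 0.854 0.470	θ̇: -0.037 -0.020	p_ee: 0.294 -0.307 0.329	tau: -1.840 -0.586
step 42	theta: 0.853 0.469	θ̇: -0.034 -0.020	p_ee: 0.294 -0.307 0.329	tau: -1.839 -0.585
step 43	theta: 0.853 0.469	θ̇: -0.031 -0.019	p_ee: 0.293 -0.306 0.329	tau: -1.839 -0.585
step 44	theta: 0.852 0.468	θ̇: -0.028 -0.019	p_ee: 0.293 -0.306 0.330	tau: -1.838 -0.584
step 45	theta: 0.852 0.468	θ̇: -0.026 -0.018	p_ee: 0.293 -0.306 0.330	tau: -1.837 -0.583
step 46	theta: 0.851 0.468	θ̇: -0.024 -0.018	p_ee: 0.293 -0.306 0.330	tau: -1.837 -0.583
step 47	theta: 0.851 0.467	θ̇: -0.023 -0.018	p_ee: 0.293 -0.306 0.330	tau: -1.836 -0.582
step 48	theta: 0.850 0.467	θ̇: -0.021 -0.017	p_ee: 0.292 -0.306 0.331	tau: -1.835 -0.581
step 49	theta: 0.850 0.467	θ̇: -0.020 -0.017	p_ee: 0.292 -0.306 0.331	tau: -1.834 -0.581
step 50	theta: 0.849 0.466	θ̇: -0.019 -0.016	p_ee: 0.292 -0.306 0.331	tau: -1.833 -0.580
step 51	theta: 0.849 0.466	θ̇: -0.017 -0.016	p_ee: 0.292 -0.306 0.331	tau: -1.831 -0.579
step 52	theta: 0.849 0.466	θ̇: -0.016 -0.016	p_ee: 0.292 -0.306 0.331	tau: 5.021 3.358
step 53	theta: 0.860 0.478	θ̇: 1.113 1.235	p_ee: 0.297 -0.306 0.326	tau: -4.247 -1.895
step 54	theta: 0.878 0.497	θ̇: 0.714 0.620	p_ee: 0.304 -0.307 0.316
any joint saturated: no


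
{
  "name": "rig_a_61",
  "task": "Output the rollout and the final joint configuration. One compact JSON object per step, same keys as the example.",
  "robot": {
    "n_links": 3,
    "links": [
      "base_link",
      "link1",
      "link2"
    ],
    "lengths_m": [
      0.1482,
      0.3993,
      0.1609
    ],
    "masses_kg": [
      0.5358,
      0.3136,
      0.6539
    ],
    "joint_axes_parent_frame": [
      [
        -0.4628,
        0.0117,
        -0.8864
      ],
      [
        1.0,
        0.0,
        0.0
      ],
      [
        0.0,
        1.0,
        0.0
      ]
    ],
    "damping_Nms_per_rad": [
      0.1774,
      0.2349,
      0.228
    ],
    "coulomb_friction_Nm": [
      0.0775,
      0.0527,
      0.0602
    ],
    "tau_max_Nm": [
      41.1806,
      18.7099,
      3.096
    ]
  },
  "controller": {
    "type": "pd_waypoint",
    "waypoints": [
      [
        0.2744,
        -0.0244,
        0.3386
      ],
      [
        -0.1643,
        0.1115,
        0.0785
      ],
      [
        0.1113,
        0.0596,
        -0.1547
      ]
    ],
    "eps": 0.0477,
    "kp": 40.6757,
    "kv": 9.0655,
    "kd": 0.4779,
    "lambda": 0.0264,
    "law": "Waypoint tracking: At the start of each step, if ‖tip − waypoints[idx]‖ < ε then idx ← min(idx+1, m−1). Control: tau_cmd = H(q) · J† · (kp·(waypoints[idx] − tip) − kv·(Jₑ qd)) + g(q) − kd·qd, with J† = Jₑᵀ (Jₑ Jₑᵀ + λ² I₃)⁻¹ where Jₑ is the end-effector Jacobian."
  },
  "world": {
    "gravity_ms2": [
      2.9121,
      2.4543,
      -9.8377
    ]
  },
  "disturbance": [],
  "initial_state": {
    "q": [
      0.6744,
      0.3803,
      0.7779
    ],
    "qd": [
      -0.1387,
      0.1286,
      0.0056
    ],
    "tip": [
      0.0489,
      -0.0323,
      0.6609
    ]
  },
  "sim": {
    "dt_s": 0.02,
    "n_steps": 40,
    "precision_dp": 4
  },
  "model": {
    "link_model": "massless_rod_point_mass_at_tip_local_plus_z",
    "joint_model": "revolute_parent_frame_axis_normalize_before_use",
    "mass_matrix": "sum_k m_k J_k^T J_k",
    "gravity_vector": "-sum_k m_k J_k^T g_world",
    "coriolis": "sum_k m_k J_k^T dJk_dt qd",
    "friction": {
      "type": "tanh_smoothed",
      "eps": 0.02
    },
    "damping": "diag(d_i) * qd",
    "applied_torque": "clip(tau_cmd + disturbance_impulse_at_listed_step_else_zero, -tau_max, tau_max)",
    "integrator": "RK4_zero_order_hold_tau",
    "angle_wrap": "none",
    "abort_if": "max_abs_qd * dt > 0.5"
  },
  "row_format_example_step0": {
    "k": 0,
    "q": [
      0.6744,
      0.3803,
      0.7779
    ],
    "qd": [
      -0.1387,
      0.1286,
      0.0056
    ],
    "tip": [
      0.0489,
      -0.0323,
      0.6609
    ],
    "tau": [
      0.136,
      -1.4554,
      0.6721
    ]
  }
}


{"k":1,"q":[0.6782,0.3833,0.7977],"qd":[0.3895,0.1113,1.7865],"tip":[0.0501,-0.0338,0.6588],"tau":[-0.2799,-0.9364,-0.3979]}
{"k":2,"q":[0.6793,0.3805,0.828],"qd":[-0.18,-0.3434,1.3487],"tip":[0.054,-0.0341,0.6557],"tau":[-0.1504,-0.2689,-0.2127]}
{"k":3,"q":[0.6781,0.3733,0.859],"qd":[0.0087,-0.3952,1.6998],"tip":[0.0592,-0.0332,0.6526],"tau":[-0.4106,0.0982,-0.4389]}
{"k":4,"q":[0.6769,0.3638,0.8914],"qd":[-0.0951,-0.5461,1.5785],"tip":[0.0651,-0.0313,0.6492],"tau":[-0.4947,0.4688,-0.4024]}
{"k":5,"q":[0.6757,0.3524,0.9236],"qd":[-0.033,-0.5932,1.6325],"tip":[0.0713,-0.0287,0.6457],"tau":[-0.6475,0.7378,-0.4596]}
{"k":6,"q":[0.6748,0.3399,0.9557],"qd":[-0.0502,-0.6541,1.5859],"tip":[0.0776,-0.0255,0.6421],"tau":[-0.7389,0.9809,-0.4618]}
{"k":7,"q":[0.6739,0.3266,0.9873],"qd":[-0.0389,-0.6842,1.5756],"tip":[0.084,-0.0219,0.6384],"tau":[-0.8299,1.1793,-0.4842]}
{"k":8,"q":[0.673,0.3126,1.0185],"qd":[-0.0436,-0.7067,1.5494],"tip":[0.0903,-0.018,0.6345],"tau":[-0.9004,1.3519,-0.4981]}
{"k":9,"q":[0.6721,0.2984,1.0492],"qd":[-0.0454,-0.716,1.5281],"tip":[0.0966,-0.0141,0.6306],"tau":[-0.9631,1.4997,-0.5145]}
{"k":10,"q":[0.6711,0.2841,1.0795],"qd":[-0.0519,-0.7173,1.504],"tip":[0.1026,-0.0101,0.6265],"tau":[-1.0163,1.629,-0.5293]}
{"k":11,"q":[0.67,0.2698,1.1093],"qd":[-0.0602,-0.711,1.4799],"tip":[0.1084,-0.0062,0.6223],"tau":[-1.0633,1.7428,-0.5438]}
{"k":12,"q":[0.6687,0.2557,1.1386],"qd":[-0.072,-0.699,1.4549],"tip":[0.114,-0.0024,0.618],"tau":[-1.1047,1.844,-0.5576]}
{"k":13,"q":[0.6671,0.2419,1.1674],"qd":[-0.0868,-0.682,1.4296],"tip":[0.1193,0.0013,0.6137],"tau":[-1.1419,1.9348,-0.5709]}
{"k":14,"q":[0.6652,0.2285,1.1957],"qd":[-0.105,-0.6607,1.404],"tip":[0.1243,0.0048,0.6093],"tau":[-1.1757,2.0166,-0.5835]}
{"k":15,"q":[0.6629,0.2155,1.2235],"qd":[-0.1266,-0.6356,1.378],"tip":[0.1289,0.008,0.6048],"tau":[-1.2066,2.0906,-0.5956]}
{"k":16,"q":[0.6601,0.2031,1.2508],"qd":[-0.152,-0.6072,1.3518],"tip":[0.1333,0.0109,0.6004],"tau":[-1.2352,2.1576,-0.6072]}
{"k":17,"q":[0.6567,0.1913,1.2775],"qd":[-0.1814,-0.5757,1.3255],"tip":[0.1373,0.0136,0.5959],"tau":[-1.2616,2.2179,-0.6182]}
{"k":18,"q":[0.6527,0.1801,1.3038],"qd":[-0.2147,-0.5415,1.299],"tip":[0.1409,0.016,0.5915],"tau":[-1.2859,2.2717,-0.6288]}
{"k":19,"q":[0.6481,0.1696,1.3294],"qd":[-0.2521,-0.5046,1.2723],"tip":[0.1442,0.018,0.5872],"tau":[-1.3078,2.3185,-0.6389]}
{"k":20,"q":[0.6426,0.1599,1.3546],"qd":[-0.2933,-0.4652,1.2456],"tip":[0.1471,0.0197,0.5829],"tau":[-1.3271,2.3579,-0.6487]}
{"k":21,"q":[0.6363,0.1511,1.3792],"qd":[-0.3381,-0.4234,1.2187],"tip":[0.1497,0.0211,0.5787],"tau":[-1.3433,2.389,-0.658]}
{"k":22,"q":[0.629,0.143,1.4033],"qd":[-0.3859,-0.3794,1.1917],"tip":[0.1519,0.0221,0.5746],"tau":[-1.3559,2.411,-0.6669]}
{"k":23,"q":[0.6208,0.1359,1.4269],"qd":[-0.4362,-0.3334,1.1647],"tip":[0.1537,0.0226,0.5706],"tau":[-1.3644,2.423,-0.6755]}
{"k":24,"q":[0.6115,0.1297,1.4499],"qd":[-0.4883,-0.2858,1.1374],"tip":[0.1551,0.0229,0.5668],"tau":[-1.3683,2.4242,-0.6838]}
{"k":25,"q":[0.6012,0.1244,1.4723],"qd":[-0.5413,-0.2369,1.11],"tip":[0.1563,0.0227,0.5631],"tau":[-1.3675,2.4143,-0.6916]}
{"k":26,"q":[0.5898,0.1202,1.4942],"qd":[-0.5947,-0.1873,1.0825],"tip":[0.1571,0.0221,0.5595],"tau":[-1.3618,2.3933,-0.6991]}
{"k":27,"q":[0.5774,0.1169,1.5156],"qd":[-0.6478,-0.1374,1.0548],"tip":[0.1575,0.0211,0.5561],"tau":[-1.3513,2.3617,-0.7062]}
{"k":28,"q":[0.5639,0.1147,1.5364],"qd":[-0.7002,-0.0878,1.0271],"tip":[0.1577,0.0198,0.5529],"tau":[-1.3364,2.3204,-0.713]}
{"k":29,"q":[0.5494,0.1134,1.5566],"qd":[-0.752,-0.0394,0.9993],"tip":[0.1577,0.0181,0.5497],"tau":[-1.3171,2.2703,-0.7194]}
{"k":30,"q":[0.5338,0.113,1.5763],"qd":[-0.819,-0.0011,0.9711],"tip":[0.1574,0.016,0.5467],"tau":[-1.2874,2.2213,-0.7252]}
{"k":31,"q":[0.5166,0.1133,1.5955],"qd":[-0.9007,0.0233,0.9432],"tip":[0.1569,0.0135,0.5438],"tau":[-1.2502,2.1829,-0.7309]}
{"k":32,"q":[0.4982,0.1141,1.6141],"qd":[-0.9419,0.0616,0.9173],"tip":[0.1563,0.0109,0.541],"tau":[-1.2293,2.1292,-0.7371]}
{"k":33,"q":[0.4789,0.1157,1.6321],"qd":[-0.9881,0.0971,0.8906],"tip":[0.1556,0.0079,0.5383],"tau":[-1.2006,2.0677,-0.7422]}
{"k":34,"q":[0.4588,0.118,1.6497],"qd":[-1.0274,0.1343,0.8643],"tip":[0.1549,0.0046,0.5357],"tau":[-1.1696,1.9951,-0.747]}
{"k":35,"q":[0.4378,0.121,1.6667],"qd":[-1.0678,0.1691,0.8382],"tip":[0.154,0.0011,0.5331],"tau":[-1.1324,1.9144,-0.7512]}
{"k":36,"q":[0.4161,0.1247,1.6832],"qd":[-1.1038,0.2031,0.8126],"tip":[0.1531,-0.0027,0.5306],"tau":[-1.0914,1.8248,-0.7551]}
{"k":37,"q":[0.3937,0.1291,1.6992],"qd":[-1.1379,0.2347,0.7875],"tip":[0.1522,-0.0068,0.5281],"tau":[-1.0456,1.7279,-0.7585]}
{"k":38,"q":[0.3707,0.1341,1.7147],"qd":[-1.1682,0.2642,0.763],"tip":[0.1513,-0.0111,0.5257],"tau":[-0.9959,1.6241,-0.7614]}
{"k":39,"q":[0.3471,0.1396,1.7297],"qd":[-1.1952,0.2907,0.739],"tip":[0.1505,-0.0156,0.5233],"tau":[-0.9426,1.5147,-0.7639]}
{"k":40,"q":[0.323,0.1457,1.7442],"qd":[-1.2184,0.3143,0.7157],"tip":[0.1497,-0.0203,0.5208]}
{"summary": "final q (rad): 0.3230 0.1457 1.7442"}


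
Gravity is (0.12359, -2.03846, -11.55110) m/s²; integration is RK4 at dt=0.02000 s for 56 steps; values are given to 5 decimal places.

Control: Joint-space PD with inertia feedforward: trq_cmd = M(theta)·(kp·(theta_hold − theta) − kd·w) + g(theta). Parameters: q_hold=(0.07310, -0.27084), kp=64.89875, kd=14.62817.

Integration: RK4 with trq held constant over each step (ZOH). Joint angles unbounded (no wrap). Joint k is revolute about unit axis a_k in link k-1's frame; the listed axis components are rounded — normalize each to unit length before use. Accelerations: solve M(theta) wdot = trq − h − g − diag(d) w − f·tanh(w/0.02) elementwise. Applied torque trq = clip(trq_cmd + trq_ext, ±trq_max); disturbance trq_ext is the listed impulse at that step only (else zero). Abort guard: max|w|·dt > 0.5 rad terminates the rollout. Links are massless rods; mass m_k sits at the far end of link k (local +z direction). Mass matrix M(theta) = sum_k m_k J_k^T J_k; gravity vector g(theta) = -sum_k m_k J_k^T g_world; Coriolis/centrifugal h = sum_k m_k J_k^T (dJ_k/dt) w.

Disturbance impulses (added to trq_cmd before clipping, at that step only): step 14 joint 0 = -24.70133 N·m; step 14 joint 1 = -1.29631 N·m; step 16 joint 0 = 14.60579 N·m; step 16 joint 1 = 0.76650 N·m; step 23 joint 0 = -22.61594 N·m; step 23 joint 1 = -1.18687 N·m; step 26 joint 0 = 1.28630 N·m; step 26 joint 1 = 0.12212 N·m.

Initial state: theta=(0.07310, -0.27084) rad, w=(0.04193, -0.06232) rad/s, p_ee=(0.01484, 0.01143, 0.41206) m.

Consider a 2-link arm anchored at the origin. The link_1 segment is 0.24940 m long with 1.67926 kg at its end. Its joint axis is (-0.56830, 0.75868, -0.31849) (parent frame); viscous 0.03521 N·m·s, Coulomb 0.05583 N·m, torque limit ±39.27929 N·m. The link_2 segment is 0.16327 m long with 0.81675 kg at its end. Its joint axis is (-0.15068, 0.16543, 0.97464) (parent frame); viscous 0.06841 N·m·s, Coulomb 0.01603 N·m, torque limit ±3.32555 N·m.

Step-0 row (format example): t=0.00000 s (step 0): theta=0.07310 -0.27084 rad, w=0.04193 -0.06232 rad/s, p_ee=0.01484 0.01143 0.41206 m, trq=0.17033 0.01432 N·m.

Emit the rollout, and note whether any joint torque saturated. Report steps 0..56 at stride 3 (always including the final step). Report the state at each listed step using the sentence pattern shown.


t=0.06000 s (step 3): theta=0.07256 -0.23898 rad, w=0.15048 -2.97602 rad/s, p_ee=0.01571 0.01183 0.41206 m, trq=0.29241 0.03998 N·m.
t=0.12000 s (step 6): theta=0.06749 -0.17861 rad, w=0.17812 -5.03015 rad/s, p_ee=0.01603 0.01175 0.41211 m, trq=0.60440 0.06765 N·m.
t=0.18000 s (step 9): theta=0.05689 -0.09421 rad, w=0.19357 -6.73193 rad/s, p_ee=0.01524 0.01103 0.41222 m, trq=0.99364 0.09554 N·m.
t=0.24000 s (step 12): theta=0.04346 -0.00085 rad, w=0.27745 -8.49314 rad/s, p_ee=0.01365 0.01007 0.41232 m, trq=1.21943 0.11496 N·m.
t=0.30000 s (step 15): theta=0.01081 0.07359 rad, w=-1.82262 -9.70148 rad/s, p_ee=0.00531 0.00440 0.41260 m, trq=8.78779 0.51588 N·m.
t=0.36000 s (step 18): theta=-0.03594 0.11967 rad, w=0.90800 -10.46681 rad/s, p_ee=-0.00819 -0.00533 0.41252 m, trq=1.15847 0.11475 N·m.
t=0.42000 s (step 21): theta=-0.01220 0.14328 rad, w=0.98270 -10.46893 rad/s, p_ee=-0.00022 0.00093 0.41262 m, trq=0.35368 0.07486 N·m.
t=0.48000 s (step 24): theta=-0.00690 0.14839 rad, w=-1.13326 -9.82722 rad/s, p_ee=0.00156 0.00231 0.41261 m, trq=6.89940 0.40922 N·m.
t=0.54000 s (step 27): theta=-0.05749 0.17117 rad, w=0.43827 -10.30304 rad/s, p_ee=-0.01370 -0.00899 0.41227 m, trq=3.04606 0.20754 N·m.
t=0.60000 s (step 30): theta=-0.04553 0.17057 rad, w=0.94905 -10.28738 rad/s, p_ee=-0.01000 -0.00616 0.41243 m, trq=1.13981 0.11055 N·m.
t=0.66000 s (step 33): theta=-0.01616 0.17053 rad, w=1.05822 -10.10660 rad/s, p_ee=-0.00084 0.00078 0.41260 m, trq=0.10156 0.05858 N·m.
t=0.72000 s (step 36): theta=0.01463 0.17085 rad, w=1.00647 -10.00750 rad/s, p_ee=0.00885 0.00796 0.41243 m, trq=-0.44071 0.03286 N·m.
t=0.78000 s (step 39): theta=0.04063 0.17112 rad, w=0.90216 -9.94558 rad/s, p_ee=0.01708 0.01396 0.41201 m, trq=-0.70164 0.02143 N·m.
t=0.84000 s (step 42): theta=0.06034 0.17128 rad, w=0.79597 -9.90946 rad/s, p_ee=0.02334 0.01845 0.41152 m, trq=-0.81057 0.01741 N·m.
t=0.90000 s (step 45): theta=0.07441 0.17145 rad, w=0.72245 -10.05858 rad/s, p_ee=0.02783 0.02163 0.41109 m, trq=-0.86710 0.01694 N·m.
t=0.96000 s (step 48): theta=0.08431 0.17101 rad, w=0.66401 -10.13336 rad/s, p_ee=0.03097 0.02383 0.41074 m, trq=-0.88964 0.01726 N·m.
t=1.02000 s (step 51): theta=0.09095 0.17054 rad, w=0.61793 -10.15683 rad/s, p_ee=0.03308 0.02530 0.41049 m, trq=-0.88676 0.01820 N·m.
t=1.08000 s (step 54): theta=0.09517 0.17020 rad, w=0.58497 -10.16860 rad/s, p_ee=0.03443 0.02623 0.41032 m, trq=-0.87375 0.01935 N·m.
t=1.12000 s (step 56): theta=0.09703 0.17003 rad, w=0.56922 -10.17407 rad/s, p_ee=0.03501 0.02664 0.41025 m.
any joint saturated: no
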